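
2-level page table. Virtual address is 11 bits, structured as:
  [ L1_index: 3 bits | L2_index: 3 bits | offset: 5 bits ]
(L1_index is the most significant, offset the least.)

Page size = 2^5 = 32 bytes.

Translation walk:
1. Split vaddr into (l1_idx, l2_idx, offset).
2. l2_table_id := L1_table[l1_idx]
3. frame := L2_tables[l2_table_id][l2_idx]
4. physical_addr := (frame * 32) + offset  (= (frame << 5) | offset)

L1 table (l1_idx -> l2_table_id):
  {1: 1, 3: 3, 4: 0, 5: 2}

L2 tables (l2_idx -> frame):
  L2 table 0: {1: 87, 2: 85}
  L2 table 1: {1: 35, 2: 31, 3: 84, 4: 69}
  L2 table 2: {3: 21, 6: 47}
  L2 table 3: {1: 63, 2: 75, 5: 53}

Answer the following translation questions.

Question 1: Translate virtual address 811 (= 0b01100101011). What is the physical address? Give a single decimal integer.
vaddr = 811 = 0b01100101011
Split: l1_idx=3, l2_idx=1, offset=11
L1[3] = 3
L2[3][1] = 63
paddr = 63 * 32 + 11 = 2027

Answer: 2027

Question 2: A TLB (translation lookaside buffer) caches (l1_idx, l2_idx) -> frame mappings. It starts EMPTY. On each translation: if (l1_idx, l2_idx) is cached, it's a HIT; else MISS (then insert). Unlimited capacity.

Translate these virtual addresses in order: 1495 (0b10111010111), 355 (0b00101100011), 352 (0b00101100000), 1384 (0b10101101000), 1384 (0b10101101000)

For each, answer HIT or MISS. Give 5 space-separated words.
vaddr=1495: (5,6) not in TLB -> MISS, insert
vaddr=355: (1,3) not in TLB -> MISS, insert
vaddr=352: (1,3) in TLB -> HIT
vaddr=1384: (5,3) not in TLB -> MISS, insert
vaddr=1384: (5,3) in TLB -> HIT

Answer: MISS MISS HIT MISS HIT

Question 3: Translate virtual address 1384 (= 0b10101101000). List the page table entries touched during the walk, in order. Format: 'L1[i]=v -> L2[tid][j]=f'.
vaddr = 1384 = 0b10101101000
Split: l1_idx=5, l2_idx=3, offset=8

Answer: L1[5]=2 -> L2[2][3]=21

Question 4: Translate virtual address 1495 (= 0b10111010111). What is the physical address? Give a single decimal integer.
vaddr = 1495 = 0b10111010111
Split: l1_idx=5, l2_idx=6, offset=23
L1[5] = 2
L2[2][6] = 47
paddr = 47 * 32 + 23 = 1527

Answer: 1527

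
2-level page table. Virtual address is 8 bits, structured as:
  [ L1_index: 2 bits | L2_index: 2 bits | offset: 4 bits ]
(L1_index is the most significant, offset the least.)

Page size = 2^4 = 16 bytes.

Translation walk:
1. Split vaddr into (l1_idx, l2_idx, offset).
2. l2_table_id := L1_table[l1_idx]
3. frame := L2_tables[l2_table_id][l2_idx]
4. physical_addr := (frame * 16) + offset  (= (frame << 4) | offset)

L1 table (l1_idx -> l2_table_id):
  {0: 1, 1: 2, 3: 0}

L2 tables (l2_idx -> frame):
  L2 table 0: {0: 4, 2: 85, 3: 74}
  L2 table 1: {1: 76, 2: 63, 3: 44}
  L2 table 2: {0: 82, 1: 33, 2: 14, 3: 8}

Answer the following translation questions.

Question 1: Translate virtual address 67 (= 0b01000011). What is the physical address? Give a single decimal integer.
vaddr = 67 = 0b01000011
Split: l1_idx=1, l2_idx=0, offset=3
L1[1] = 2
L2[2][0] = 82
paddr = 82 * 16 + 3 = 1315

Answer: 1315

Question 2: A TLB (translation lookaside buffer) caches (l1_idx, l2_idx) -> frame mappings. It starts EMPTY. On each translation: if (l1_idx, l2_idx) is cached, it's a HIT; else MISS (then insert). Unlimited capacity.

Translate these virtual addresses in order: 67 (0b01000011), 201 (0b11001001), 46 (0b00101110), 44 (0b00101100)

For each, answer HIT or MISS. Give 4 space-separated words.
Answer: MISS MISS MISS HIT

Derivation:
vaddr=67: (1,0) not in TLB -> MISS, insert
vaddr=201: (3,0) not in TLB -> MISS, insert
vaddr=46: (0,2) not in TLB -> MISS, insert
vaddr=44: (0,2) in TLB -> HIT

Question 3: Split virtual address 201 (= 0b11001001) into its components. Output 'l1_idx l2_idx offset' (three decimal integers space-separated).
Answer: 3 0 9

Derivation:
vaddr = 201 = 0b11001001
  top 2 bits -> l1_idx = 3
  next 2 bits -> l2_idx = 0
  bottom 4 bits -> offset = 9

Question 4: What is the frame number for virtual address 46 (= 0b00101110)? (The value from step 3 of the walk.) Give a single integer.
vaddr = 46: l1_idx=0, l2_idx=2
L1[0] = 1; L2[1][2] = 63

Answer: 63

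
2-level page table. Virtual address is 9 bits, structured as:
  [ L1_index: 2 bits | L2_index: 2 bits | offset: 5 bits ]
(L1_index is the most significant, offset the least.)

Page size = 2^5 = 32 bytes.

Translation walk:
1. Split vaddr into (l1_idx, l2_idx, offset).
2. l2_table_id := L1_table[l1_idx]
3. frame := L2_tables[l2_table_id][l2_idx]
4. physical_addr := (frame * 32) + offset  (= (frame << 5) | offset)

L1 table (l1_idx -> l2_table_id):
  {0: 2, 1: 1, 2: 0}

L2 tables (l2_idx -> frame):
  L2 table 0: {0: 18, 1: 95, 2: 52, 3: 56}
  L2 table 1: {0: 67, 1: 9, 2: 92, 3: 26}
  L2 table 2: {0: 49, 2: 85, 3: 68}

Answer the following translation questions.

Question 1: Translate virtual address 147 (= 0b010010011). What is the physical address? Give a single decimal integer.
Answer: 2163

Derivation:
vaddr = 147 = 0b010010011
Split: l1_idx=1, l2_idx=0, offset=19
L1[1] = 1
L2[1][0] = 67
paddr = 67 * 32 + 19 = 2163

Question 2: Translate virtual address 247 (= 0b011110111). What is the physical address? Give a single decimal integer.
vaddr = 247 = 0b011110111
Split: l1_idx=1, l2_idx=3, offset=23
L1[1] = 1
L2[1][3] = 26
paddr = 26 * 32 + 23 = 855

Answer: 855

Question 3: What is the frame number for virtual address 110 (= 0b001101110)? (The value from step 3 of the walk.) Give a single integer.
Answer: 68

Derivation:
vaddr = 110: l1_idx=0, l2_idx=3
L1[0] = 2; L2[2][3] = 68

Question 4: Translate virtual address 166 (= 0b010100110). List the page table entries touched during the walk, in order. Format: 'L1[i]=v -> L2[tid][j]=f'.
Answer: L1[1]=1 -> L2[1][1]=9

Derivation:
vaddr = 166 = 0b010100110
Split: l1_idx=1, l2_idx=1, offset=6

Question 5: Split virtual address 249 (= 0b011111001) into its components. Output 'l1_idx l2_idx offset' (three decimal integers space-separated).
vaddr = 249 = 0b011111001
  top 2 bits -> l1_idx = 1
  next 2 bits -> l2_idx = 3
  bottom 5 bits -> offset = 25

Answer: 1 3 25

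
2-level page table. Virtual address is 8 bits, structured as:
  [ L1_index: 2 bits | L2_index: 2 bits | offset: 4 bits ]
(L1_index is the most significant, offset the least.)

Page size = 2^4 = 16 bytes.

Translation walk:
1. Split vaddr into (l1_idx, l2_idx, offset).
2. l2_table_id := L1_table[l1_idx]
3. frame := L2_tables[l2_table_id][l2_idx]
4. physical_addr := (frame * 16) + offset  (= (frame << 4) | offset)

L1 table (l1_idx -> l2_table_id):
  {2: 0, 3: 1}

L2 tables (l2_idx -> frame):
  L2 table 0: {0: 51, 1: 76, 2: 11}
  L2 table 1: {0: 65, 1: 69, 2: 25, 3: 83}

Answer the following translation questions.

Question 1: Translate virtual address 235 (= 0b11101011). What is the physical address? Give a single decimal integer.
vaddr = 235 = 0b11101011
Split: l1_idx=3, l2_idx=2, offset=11
L1[3] = 1
L2[1][2] = 25
paddr = 25 * 16 + 11 = 411

Answer: 411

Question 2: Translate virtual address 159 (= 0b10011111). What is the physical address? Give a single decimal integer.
vaddr = 159 = 0b10011111
Split: l1_idx=2, l2_idx=1, offset=15
L1[2] = 0
L2[0][1] = 76
paddr = 76 * 16 + 15 = 1231

Answer: 1231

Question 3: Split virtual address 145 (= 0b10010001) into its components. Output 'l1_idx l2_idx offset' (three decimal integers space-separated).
Answer: 2 1 1

Derivation:
vaddr = 145 = 0b10010001
  top 2 bits -> l1_idx = 2
  next 2 bits -> l2_idx = 1
  bottom 4 bits -> offset = 1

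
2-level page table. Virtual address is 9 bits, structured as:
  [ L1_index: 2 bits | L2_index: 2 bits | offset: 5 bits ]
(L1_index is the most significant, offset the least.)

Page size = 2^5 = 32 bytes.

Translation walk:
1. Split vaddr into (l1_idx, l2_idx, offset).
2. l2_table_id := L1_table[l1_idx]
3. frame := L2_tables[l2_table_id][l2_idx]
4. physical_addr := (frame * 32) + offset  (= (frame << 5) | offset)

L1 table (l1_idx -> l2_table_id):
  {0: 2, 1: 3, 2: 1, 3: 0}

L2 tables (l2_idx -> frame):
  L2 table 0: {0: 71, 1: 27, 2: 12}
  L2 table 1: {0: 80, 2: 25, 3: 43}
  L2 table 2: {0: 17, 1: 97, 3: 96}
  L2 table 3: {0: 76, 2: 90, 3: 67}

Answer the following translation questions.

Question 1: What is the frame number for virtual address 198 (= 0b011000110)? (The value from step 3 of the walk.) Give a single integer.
vaddr = 198: l1_idx=1, l2_idx=2
L1[1] = 3; L2[3][2] = 90

Answer: 90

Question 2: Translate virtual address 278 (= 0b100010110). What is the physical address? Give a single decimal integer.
vaddr = 278 = 0b100010110
Split: l1_idx=2, l2_idx=0, offset=22
L1[2] = 1
L2[1][0] = 80
paddr = 80 * 32 + 22 = 2582

Answer: 2582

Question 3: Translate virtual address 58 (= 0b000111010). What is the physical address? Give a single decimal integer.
vaddr = 58 = 0b000111010
Split: l1_idx=0, l2_idx=1, offset=26
L1[0] = 2
L2[2][1] = 97
paddr = 97 * 32 + 26 = 3130

Answer: 3130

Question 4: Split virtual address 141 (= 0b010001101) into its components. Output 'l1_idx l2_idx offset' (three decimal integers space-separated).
Answer: 1 0 13

Derivation:
vaddr = 141 = 0b010001101
  top 2 bits -> l1_idx = 1
  next 2 bits -> l2_idx = 0
  bottom 5 bits -> offset = 13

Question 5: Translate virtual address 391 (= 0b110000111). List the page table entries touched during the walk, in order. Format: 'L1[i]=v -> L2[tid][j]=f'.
Answer: L1[3]=0 -> L2[0][0]=71

Derivation:
vaddr = 391 = 0b110000111
Split: l1_idx=3, l2_idx=0, offset=7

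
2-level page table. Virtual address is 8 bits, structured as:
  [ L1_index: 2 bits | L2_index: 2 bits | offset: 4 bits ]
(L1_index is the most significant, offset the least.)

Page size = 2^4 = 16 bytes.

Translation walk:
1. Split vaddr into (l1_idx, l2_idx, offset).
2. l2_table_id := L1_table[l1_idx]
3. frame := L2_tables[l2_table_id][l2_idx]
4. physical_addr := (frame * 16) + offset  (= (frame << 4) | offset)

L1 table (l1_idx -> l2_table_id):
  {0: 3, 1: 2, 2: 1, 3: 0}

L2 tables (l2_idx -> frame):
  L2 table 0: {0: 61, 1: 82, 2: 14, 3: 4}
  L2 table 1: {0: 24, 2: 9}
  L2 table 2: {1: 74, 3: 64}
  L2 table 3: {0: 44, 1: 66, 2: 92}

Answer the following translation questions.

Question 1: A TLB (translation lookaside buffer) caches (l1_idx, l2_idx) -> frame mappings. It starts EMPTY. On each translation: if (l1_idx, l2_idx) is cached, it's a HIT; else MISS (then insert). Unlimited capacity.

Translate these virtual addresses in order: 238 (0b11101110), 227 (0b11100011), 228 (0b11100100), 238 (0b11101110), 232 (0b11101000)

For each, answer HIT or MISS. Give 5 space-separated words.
vaddr=238: (3,2) not in TLB -> MISS, insert
vaddr=227: (3,2) in TLB -> HIT
vaddr=228: (3,2) in TLB -> HIT
vaddr=238: (3,2) in TLB -> HIT
vaddr=232: (3,2) in TLB -> HIT

Answer: MISS HIT HIT HIT HIT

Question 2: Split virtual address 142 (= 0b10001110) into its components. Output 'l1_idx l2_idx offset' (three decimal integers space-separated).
vaddr = 142 = 0b10001110
  top 2 bits -> l1_idx = 2
  next 2 bits -> l2_idx = 0
  bottom 4 bits -> offset = 14

Answer: 2 0 14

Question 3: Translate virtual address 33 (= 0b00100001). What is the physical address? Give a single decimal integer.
vaddr = 33 = 0b00100001
Split: l1_idx=0, l2_idx=2, offset=1
L1[0] = 3
L2[3][2] = 92
paddr = 92 * 16 + 1 = 1473

Answer: 1473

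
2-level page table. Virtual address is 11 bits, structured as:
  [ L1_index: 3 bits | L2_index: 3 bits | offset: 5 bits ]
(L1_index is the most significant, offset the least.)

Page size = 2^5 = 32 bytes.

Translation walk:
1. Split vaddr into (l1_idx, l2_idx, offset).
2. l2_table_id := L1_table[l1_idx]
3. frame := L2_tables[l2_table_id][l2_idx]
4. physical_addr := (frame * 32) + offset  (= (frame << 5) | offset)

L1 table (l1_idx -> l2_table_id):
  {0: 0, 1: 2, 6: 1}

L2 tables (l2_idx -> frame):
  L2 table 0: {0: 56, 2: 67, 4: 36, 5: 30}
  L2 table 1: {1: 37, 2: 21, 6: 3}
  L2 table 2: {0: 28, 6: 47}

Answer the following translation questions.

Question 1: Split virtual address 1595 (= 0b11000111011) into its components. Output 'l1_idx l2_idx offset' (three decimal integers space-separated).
vaddr = 1595 = 0b11000111011
  top 3 bits -> l1_idx = 6
  next 3 bits -> l2_idx = 1
  bottom 5 bits -> offset = 27

Answer: 6 1 27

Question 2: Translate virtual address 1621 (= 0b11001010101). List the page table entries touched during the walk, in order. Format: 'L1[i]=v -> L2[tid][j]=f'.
vaddr = 1621 = 0b11001010101
Split: l1_idx=6, l2_idx=2, offset=21

Answer: L1[6]=1 -> L2[1][2]=21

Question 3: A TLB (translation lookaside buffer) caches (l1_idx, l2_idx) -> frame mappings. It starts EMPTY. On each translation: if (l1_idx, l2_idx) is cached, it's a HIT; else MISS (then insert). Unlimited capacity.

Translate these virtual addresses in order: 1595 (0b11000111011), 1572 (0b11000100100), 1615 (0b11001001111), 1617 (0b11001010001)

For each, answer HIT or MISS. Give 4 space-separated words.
vaddr=1595: (6,1) not in TLB -> MISS, insert
vaddr=1572: (6,1) in TLB -> HIT
vaddr=1615: (6,2) not in TLB -> MISS, insert
vaddr=1617: (6,2) in TLB -> HIT

Answer: MISS HIT MISS HIT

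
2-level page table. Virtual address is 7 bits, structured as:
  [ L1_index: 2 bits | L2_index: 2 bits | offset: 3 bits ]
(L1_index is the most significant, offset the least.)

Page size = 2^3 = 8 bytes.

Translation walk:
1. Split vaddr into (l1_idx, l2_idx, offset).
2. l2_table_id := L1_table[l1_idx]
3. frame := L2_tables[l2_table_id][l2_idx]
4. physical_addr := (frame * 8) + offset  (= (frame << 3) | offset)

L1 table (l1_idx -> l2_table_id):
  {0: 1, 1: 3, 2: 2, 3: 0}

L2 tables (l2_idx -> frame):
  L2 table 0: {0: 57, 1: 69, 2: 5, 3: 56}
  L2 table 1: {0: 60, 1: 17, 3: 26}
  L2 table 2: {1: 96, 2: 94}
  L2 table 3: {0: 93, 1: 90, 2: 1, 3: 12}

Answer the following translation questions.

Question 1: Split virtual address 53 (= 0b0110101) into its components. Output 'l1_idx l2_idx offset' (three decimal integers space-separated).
vaddr = 53 = 0b0110101
  top 2 bits -> l1_idx = 1
  next 2 bits -> l2_idx = 2
  bottom 3 bits -> offset = 5

Answer: 1 2 5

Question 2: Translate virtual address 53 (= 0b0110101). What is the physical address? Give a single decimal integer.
vaddr = 53 = 0b0110101
Split: l1_idx=1, l2_idx=2, offset=5
L1[1] = 3
L2[3][2] = 1
paddr = 1 * 8 + 5 = 13

Answer: 13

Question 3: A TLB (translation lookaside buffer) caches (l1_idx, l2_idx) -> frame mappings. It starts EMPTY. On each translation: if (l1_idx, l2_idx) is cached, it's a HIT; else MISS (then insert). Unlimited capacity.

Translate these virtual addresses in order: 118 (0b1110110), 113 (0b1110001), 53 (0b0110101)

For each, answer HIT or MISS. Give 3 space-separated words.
vaddr=118: (3,2) not in TLB -> MISS, insert
vaddr=113: (3,2) in TLB -> HIT
vaddr=53: (1,2) not in TLB -> MISS, insert

Answer: MISS HIT MISS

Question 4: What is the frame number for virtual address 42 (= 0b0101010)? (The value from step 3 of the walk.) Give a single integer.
vaddr = 42: l1_idx=1, l2_idx=1
L1[1] = 3; L2[3][1] = 90

Answer: 90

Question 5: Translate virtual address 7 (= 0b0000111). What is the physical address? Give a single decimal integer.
vaddr = 7 = 0b0000111
Split: l1_idx=0, l2_idx=0, offset=7
L1[0] = 1
L2[1][0] = 60
paddr = 60 * 8 + 7 = 487

Answer: 487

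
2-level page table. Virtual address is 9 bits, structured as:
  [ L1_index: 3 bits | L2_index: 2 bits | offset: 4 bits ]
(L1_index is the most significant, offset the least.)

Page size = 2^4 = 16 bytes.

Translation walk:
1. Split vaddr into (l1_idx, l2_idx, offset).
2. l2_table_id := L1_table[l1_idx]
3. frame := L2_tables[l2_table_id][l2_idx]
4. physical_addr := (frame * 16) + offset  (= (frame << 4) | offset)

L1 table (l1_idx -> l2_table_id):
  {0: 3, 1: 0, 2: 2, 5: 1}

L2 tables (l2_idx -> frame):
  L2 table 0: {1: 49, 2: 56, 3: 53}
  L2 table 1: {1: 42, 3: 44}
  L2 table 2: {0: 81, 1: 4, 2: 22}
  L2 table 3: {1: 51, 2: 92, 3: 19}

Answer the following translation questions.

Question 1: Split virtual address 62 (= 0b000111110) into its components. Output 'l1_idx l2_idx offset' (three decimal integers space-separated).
Answer: 0 3 14

Derivation:
vaddr = 62 = 0b000111110
  top 3 bits -> l1_idx = 0
  next 2 bits -> l2_idx = 3
  bottom 4 bits -> offset = 14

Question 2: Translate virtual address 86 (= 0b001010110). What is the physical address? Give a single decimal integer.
Answer: 790

Derivation:
vaddr = 86 = 0b001010110
Split: l1_idx=1, l2_idx=1, offset=6
L1[1] = 0
L2[0][1] = 49
paddr = 49 * 16 + 6 = 790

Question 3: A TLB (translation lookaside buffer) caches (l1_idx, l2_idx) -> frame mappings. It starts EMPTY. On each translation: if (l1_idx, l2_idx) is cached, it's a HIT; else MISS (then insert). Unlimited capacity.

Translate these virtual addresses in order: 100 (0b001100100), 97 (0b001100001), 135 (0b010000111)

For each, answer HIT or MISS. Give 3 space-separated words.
Answer: MISS HIT MISS

Derivation:
vaddr=100: (1,2) not in TLB -> MISS, insert
vaddr=97: (1,2) in TLB -> HIT
vaddr=135: (2,0) not in TLB -> MISS, insert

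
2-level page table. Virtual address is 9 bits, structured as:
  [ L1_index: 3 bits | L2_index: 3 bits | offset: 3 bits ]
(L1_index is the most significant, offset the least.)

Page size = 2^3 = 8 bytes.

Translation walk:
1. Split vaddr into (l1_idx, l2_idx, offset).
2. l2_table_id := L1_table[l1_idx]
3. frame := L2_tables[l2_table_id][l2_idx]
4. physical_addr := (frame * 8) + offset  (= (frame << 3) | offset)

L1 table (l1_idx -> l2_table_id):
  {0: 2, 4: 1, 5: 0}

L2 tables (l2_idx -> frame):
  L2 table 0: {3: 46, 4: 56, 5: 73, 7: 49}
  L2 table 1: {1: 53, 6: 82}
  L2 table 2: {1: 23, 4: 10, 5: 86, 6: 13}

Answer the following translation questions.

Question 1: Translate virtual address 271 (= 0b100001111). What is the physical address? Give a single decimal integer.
vaddr = 271 = 0b100001111
Split: l1_idx=4, l2_idx=1, offset=7
L1[4] = 1
L2[1][1] = 53
paddr = 53 * 8 + 7 = 431

Answer: 431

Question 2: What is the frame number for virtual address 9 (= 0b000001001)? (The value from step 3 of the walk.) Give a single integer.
Answer: 23

Derivation:
vaddr = 9: l1_idx=0, l2_idx=1
L1[0] = 2; L2[2][1] = 23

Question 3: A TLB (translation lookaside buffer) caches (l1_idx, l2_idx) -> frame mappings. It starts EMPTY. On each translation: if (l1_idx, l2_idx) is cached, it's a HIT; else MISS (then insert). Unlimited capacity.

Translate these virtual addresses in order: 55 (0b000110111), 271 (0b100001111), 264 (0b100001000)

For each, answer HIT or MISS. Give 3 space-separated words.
Answer: MISS MISS HIT

Derivation:
vaddr=55: (0,6) not in TLB -> MISS, insert
vaddr=271: (4,1) not in TLB -> MISS, insert
vaddr=264: (4,1) in TLB -> HIT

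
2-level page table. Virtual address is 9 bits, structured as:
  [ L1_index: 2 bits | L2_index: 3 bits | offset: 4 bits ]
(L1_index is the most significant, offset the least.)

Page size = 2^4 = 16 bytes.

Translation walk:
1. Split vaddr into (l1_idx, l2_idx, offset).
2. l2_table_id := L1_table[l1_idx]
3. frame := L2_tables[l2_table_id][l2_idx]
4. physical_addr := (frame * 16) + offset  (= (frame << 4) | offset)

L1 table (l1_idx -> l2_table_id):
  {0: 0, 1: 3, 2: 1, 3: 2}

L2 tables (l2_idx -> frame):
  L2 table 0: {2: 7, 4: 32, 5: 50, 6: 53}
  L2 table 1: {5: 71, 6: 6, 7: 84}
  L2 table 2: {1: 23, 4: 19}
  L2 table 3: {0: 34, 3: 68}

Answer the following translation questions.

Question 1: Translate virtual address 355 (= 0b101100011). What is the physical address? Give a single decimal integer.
vaddr = 355 = 0b101100011
Split: l1_idx=2, l2_idx=6, offset=3
L1[2] = 1
L2[1][6] = 6
paddr = 6 * 16 + 3 = 99

Answer: 99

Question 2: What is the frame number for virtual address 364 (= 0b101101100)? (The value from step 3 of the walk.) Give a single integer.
Answer: 6

Derivation:
vaddr = 364: l1_idx=2, l2_idx=6
L1[2] = 1; L2[1][6] = 6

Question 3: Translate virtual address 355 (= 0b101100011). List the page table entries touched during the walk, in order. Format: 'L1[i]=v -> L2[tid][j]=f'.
vaddr = 355 = 0b101100011
Split: l1_idx=2, l2_idx=6, offset=3

Answer: L1[2]=1 -> L2[1][6]=6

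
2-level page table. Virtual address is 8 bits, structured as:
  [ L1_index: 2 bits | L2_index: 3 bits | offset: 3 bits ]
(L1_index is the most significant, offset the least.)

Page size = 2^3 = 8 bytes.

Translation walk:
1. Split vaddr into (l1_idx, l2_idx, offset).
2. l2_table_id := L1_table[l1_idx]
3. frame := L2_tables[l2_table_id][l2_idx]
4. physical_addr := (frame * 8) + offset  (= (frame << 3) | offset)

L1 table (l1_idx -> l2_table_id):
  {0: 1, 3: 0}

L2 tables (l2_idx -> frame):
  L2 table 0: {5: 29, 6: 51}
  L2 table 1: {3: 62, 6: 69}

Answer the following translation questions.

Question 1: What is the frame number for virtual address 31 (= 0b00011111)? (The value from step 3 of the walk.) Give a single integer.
Answer: 62

Derivation:
vaddr = 31: l1_idx=0, l2_idx=3
L1[0] = 1; L2[1][3] = 62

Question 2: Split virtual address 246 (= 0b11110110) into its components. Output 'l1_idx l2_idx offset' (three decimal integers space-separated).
Answer: 3 6 6

Derivation:
vaddr = 246 = 0b11110110
  top 2 bits -> l1_idx = 3
  next 3 bits -> l2_idx = 6
  bottom 3 bits -> offset = 6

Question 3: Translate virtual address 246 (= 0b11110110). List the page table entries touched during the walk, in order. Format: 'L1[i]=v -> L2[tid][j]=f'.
vaddr = 246 = 0b11110110
Split: l1_idx=3, l2_idx=6, offset=6

Answer: L1[3]=0 -> L2[0][6]=51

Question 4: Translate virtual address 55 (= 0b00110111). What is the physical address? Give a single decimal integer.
Answer: 559

Derivation:
vaddr = 55 = 0b00110111
Split: l1_idx=0, l2_idx=6, offset=7
L1[0] = 1
L2[1][6] = 69
paddr = 69 * 8 + 7 = 559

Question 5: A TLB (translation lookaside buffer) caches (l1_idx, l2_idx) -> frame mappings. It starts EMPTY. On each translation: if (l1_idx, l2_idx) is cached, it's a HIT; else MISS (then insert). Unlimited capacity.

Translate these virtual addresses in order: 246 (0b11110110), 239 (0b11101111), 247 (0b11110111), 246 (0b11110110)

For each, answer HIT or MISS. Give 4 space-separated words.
Answer: MISS MISS HIT HIT

Derivation:
vaddr=246: (3,6) not in TLB -> MISS, insert
vaddr=239: (3,5) not in TLB -> MISS, insert
vaddr=247: (3,6) in TLB -> HIT
vaddr=246: (3,6) in TLB -> HIT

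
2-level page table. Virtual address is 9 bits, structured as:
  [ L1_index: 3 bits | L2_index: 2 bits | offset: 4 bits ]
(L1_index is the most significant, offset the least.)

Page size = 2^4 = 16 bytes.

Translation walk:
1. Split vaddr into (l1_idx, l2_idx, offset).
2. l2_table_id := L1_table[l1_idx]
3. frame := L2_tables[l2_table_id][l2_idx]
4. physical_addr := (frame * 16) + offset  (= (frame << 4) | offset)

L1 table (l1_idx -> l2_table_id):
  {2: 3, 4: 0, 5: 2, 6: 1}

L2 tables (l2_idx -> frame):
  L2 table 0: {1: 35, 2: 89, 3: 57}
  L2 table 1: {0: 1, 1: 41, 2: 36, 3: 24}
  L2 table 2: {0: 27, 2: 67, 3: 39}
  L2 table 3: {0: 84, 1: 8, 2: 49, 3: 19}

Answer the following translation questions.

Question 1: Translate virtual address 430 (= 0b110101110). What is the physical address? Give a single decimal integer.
Answer: 590

Derivation:
vaddr = 430 = 0b110101110
Split: l1_idx=6, l2_idx=2, offset=14
L1[6] = 1
L2[1][2] = 36
paddr = 36 * 16 + 14 = 590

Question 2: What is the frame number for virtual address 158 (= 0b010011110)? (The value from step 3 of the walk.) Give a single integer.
vaddr = 158: l1_idx=2, l2_idx=1
L1[2] = 3; L2[3][1] = 8

Answer: 8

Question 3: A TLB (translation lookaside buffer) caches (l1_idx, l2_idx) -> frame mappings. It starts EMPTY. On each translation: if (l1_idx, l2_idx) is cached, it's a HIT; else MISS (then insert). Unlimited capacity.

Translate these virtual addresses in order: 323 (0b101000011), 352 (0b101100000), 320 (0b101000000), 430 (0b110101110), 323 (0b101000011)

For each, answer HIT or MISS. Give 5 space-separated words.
Answer: MISS MISS HIT MISS HIT

Derivation:
vaddr=323: (5,0) not in TLB -> MISS, insert
vaddr=352: (5,2) not in TLB -> MISS, insert
vaddr=320: (5,0) in TLB -> HIT
vaddr=430: (6,2) not in TLB -> MISS, insert
vaddr=323: (5,0) in TLB -> HIT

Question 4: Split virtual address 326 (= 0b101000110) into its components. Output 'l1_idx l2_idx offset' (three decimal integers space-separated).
Answer: 5 0 6

Derivation:
vaddr = 326 = 0b101000110
  top 3 bits -> l1_idx = 5
  next 2 bits -> l2_idx = 0
  bottom 4 bits -> offset = 6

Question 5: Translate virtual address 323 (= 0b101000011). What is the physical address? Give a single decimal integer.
Answer: 435

Derivation:
vaddr = 323 = 0b101000011
Split: l1_idx=5, l2_idx=0, offset=3
L1[5] = 2
L2[2][0] = 27
paddr = 27 * 16 + 3 = 435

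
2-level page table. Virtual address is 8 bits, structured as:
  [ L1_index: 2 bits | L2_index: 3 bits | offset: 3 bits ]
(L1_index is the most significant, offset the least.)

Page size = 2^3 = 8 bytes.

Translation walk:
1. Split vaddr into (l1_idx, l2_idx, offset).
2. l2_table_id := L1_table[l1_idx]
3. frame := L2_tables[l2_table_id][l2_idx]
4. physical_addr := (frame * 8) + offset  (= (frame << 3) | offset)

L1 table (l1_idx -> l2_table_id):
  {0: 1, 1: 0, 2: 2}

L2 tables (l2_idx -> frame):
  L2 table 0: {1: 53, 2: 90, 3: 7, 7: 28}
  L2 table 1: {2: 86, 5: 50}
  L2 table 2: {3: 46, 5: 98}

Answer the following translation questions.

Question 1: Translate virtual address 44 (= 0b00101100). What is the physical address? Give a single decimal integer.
Answer: 404

Derivation:
vaddr = 44 = 0b00101100
Split: l1_idx=0, l2_idx=5, offset=4
L1[0] = 1
L2[1][5] = 50
paddr = 50 * 8 + 4 = 404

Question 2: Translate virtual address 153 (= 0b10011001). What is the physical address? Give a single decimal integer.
Answer: 369

Derivation:
vaddr = 153 = 0b10011001
Split: l1_idx=2, l2_idx=3, offset=1
L1[2] = 2
L2[2][3] = 46
paddr = 46 * 8 + 1 = 369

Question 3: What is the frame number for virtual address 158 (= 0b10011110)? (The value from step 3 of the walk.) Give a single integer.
Answer: 46

Derivation:
vaddr = 158: l1_idx=2, l2_idx=3
L1[2] = 2; L2[2][3] = 46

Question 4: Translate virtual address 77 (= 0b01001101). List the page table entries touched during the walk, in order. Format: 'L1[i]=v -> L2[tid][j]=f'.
vaddr = 77 = 0b01001101
Split: l1_idx=1, l2_idx=1, offset=5

Answer: L1[1]=0 -> L2[0][1]=53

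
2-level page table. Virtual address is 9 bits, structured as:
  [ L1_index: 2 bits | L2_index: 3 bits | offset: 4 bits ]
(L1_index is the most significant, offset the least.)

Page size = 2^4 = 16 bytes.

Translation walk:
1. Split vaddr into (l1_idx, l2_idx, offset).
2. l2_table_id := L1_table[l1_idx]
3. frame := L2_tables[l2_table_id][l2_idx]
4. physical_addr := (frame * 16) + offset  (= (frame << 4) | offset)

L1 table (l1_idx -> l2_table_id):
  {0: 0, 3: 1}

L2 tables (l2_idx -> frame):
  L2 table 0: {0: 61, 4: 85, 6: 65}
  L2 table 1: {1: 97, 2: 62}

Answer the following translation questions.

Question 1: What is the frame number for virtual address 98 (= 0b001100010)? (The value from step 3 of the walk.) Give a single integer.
Answer: 65

Derivation:
vaddr = 98: l1_idx=0, l2_idx=6
L1[0] = 0; L2[0][6] = 65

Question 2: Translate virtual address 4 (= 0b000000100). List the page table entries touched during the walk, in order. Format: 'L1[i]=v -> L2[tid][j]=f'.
Answer: L1[0]=0 -> L2[0][0]=61

Derivation:
vaddr = 4 = 0b000000100
Split: l1_idx=0, l2_idx=0, offset=4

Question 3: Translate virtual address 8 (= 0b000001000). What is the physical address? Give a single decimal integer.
Answer: 984

Derivation:
vaddr = 8 = 0b000001000
Split: l1_idx=0, l2_idx=0, offset=8
L1[0] = 0
L2[0][0] = 61
paddr = 61 * 16 + 8 = 984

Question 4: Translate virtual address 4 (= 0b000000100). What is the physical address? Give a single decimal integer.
vaddr = 4 = 0b000000100
Split: l1_idx=0, l2_idx=0, offset=4
L1[0] = 0
L2[0][0] = 61
paddr = 61 * 16 + 4 = 980

Answer: 980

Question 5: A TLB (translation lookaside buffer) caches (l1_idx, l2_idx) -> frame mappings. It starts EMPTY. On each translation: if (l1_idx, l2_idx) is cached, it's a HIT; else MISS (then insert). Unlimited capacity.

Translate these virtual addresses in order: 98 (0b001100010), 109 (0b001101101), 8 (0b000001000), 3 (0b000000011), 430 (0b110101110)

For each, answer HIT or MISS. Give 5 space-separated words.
Answer: MISS HIT MISS HIT MISS

Derivation:
vaddr=98: (0,6) not in TLB -> MISS, insert
vaddr=109: (0,6) in TLB -> HIT
vaddr=8: (0,0) not in TLB -> MISS, insert
vaddr=3: (0,0) in TLB -> HIT
vaddr=430: (3,2) not in TLB -> MISS, insert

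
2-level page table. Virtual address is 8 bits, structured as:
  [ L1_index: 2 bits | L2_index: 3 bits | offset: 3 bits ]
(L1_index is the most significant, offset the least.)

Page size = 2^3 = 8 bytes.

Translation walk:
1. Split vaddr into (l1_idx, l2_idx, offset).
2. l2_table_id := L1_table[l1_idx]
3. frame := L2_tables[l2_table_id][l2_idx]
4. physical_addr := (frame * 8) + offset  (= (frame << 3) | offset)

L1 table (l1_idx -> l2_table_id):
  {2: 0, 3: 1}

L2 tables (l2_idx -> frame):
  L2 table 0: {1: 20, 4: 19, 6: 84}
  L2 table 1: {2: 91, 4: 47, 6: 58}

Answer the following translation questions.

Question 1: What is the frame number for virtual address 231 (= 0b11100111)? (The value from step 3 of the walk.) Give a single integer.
Answer: 47

Derivation:
vaddr = 231: l1_idx=3, l2_idx=4
L1[3] = 1; L2[1][4] = 47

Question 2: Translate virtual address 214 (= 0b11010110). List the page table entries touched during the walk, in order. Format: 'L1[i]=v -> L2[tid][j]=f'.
vaddr = 214 = 0b11010110
Split: l1_idx=3, l2_idx=2, offset=6

Answer: L1[3]=1 -> L2[1][2]=91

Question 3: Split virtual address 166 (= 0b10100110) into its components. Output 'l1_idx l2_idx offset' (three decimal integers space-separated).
Answer: 2 4 6

Derivation:
vaddr = 166 = 0b10100110
  top 2 bits -> l1_idx = 2
  next 3 bits -> l2_idx = 4
  bottom 3 bits -> offset = 6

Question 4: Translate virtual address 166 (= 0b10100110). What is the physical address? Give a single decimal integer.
Answer: 158

Derivation:
vaddr = 166 = 0b10100110
Split: l1_idx=2, l2_idx=4, offset=6
L1[2] = 0
L2[0][4] = 19
paddr = 19 * 8 + 6 = 158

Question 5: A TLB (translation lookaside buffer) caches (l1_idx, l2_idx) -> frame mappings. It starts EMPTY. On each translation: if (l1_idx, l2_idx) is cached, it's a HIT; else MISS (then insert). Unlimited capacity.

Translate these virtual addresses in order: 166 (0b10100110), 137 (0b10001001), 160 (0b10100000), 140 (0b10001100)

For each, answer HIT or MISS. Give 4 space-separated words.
Answer: MISS MISS HIT HIT

Derivation:
vaddr=166: (2,4) not in TLB -> MISS, insert
vaddr=137: (2,1) not in TLB -> MISS, insert
vaddr=160: (2,4) in TLB -> HIT
vaddr=140: (2,1) in TLB -> HIT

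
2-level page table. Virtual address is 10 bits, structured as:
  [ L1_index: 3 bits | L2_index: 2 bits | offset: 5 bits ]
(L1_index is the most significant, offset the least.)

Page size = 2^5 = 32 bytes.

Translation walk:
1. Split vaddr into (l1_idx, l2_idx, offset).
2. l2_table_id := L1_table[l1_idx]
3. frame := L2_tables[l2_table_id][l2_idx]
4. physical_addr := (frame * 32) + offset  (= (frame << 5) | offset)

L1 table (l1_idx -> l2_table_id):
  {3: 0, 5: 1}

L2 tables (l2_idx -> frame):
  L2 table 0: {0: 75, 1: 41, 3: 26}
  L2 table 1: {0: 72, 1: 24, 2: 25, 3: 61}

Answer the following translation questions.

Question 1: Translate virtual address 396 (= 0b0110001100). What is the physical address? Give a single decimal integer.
vaddr = 396 = 0b0110001100
Split: l1_idx=3, l2_idx=0, offset=12
L1[3] = 0
L2[0][0] = 75
paddr = 75 * 32 + 12 = 2412

Answer: 2412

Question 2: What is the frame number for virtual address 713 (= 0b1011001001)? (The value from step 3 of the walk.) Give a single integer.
vaddr = 713: l1_idx=5, l2_idx=2
L1[5] = 1; L2[1][2] = 25

Answer: 25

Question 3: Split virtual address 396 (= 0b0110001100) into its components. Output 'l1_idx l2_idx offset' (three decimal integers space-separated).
Answer: 3 0 12

Derivation:
vaddr = 396 = 0b0110001100
  top 3 bits -> l1_idx = 3
  next 2 bits -> l2_idx = 0
  bottom 5 bits -> offset = 12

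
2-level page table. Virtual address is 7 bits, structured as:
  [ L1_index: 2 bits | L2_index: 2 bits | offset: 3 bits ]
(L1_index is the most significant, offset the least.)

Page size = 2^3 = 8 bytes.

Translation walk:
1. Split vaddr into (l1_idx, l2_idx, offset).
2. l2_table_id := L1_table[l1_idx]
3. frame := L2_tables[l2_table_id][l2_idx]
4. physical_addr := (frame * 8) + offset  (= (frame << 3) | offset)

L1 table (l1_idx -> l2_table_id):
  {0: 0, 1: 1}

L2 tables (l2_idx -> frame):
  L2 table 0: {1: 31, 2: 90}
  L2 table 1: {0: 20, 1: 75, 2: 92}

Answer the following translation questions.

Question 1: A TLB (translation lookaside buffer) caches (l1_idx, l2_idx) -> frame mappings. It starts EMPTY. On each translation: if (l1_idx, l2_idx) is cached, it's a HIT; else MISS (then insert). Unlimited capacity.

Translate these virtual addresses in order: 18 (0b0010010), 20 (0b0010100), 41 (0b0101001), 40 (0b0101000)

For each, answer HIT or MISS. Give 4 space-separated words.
Answer: MISS HIT MISS HIT

Derivation:
vaddr=18: (0,2) not in TLB -> MISS, insert
vaddr=20: (0,2) in TLB -> HIT
vaddr=41: (1,1) not in TLB -> MISS, insert
vaddr=40: (1,1) in TLB -> HIT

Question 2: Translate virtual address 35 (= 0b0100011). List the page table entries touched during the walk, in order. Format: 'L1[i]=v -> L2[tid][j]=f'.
Answer: L1[1]=1 -> L2[1][0]=20

Derivation:
vaddr = 35 = 0b0100011
Split: l1_idx=1, l2_idx=0, offset=3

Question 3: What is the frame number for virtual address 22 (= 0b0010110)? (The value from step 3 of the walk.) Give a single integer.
vaddr = 22: l1_idx=0, l2_idx=2
L1[0] = 0; L2[0][2] = 90

Answer: 90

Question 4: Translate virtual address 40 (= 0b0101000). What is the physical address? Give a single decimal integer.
vaddr = 40 = 0b0101000
Split: l1_idx=1, l2_idx=1, offset=0
L1[1] = 1
L2[1][1] = 75
paddr = 75 * 8 + 0 = 600

Answer: 600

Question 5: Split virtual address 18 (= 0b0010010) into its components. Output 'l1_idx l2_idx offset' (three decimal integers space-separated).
Answer: 0 2 2

Derivation:
vaddr = 18 = 0b0010010
  top 2 bits -> l1_idx = 0
  next 2 bits -> l2_idx = 2
  bottom 3 bits -> offset = 2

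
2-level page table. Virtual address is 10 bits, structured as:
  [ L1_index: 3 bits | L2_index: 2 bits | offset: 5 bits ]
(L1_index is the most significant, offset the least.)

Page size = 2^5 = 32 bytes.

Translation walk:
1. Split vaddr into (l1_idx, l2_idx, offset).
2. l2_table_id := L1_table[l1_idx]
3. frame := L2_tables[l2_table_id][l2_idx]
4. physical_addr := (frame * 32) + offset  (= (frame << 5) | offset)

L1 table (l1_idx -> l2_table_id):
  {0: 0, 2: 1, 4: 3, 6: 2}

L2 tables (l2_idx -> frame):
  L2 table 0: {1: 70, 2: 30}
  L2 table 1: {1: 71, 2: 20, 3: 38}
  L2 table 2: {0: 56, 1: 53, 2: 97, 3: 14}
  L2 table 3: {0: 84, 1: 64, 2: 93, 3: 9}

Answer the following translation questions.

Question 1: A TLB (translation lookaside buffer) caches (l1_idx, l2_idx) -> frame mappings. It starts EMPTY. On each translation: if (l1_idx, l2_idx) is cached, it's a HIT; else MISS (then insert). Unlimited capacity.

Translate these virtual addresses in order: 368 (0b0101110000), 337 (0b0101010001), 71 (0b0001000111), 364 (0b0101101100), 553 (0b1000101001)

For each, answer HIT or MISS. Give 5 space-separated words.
vaddr=368: (2,3) not in TLB -> MISS, insert
vaddr=337: (2,2) not in TLB -> MISS, insert
vaddr=71: (0,2) not in TLB -> MISS, insert
vaddr=364: (2,3) in TLB -> HIT
vaddr=553: (4,1) not in TLB -> MISS, insert

Answer: MISS MISS MISS HIT MISS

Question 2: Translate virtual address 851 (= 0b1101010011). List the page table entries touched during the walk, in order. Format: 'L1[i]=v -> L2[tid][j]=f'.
Answer: L1[6]=2 -> L2[2][2]=97

Derivation:
vaddr = 851 = 0b1101010011
Split: l1_idx=6, l2_idx=2, offset=19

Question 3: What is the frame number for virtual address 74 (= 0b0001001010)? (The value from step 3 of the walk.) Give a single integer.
Answer: 30

Derivation:
vaddr = 74: l1_idx=0, l2_idx=2
L1[0] = 0; L2[0][2] = 30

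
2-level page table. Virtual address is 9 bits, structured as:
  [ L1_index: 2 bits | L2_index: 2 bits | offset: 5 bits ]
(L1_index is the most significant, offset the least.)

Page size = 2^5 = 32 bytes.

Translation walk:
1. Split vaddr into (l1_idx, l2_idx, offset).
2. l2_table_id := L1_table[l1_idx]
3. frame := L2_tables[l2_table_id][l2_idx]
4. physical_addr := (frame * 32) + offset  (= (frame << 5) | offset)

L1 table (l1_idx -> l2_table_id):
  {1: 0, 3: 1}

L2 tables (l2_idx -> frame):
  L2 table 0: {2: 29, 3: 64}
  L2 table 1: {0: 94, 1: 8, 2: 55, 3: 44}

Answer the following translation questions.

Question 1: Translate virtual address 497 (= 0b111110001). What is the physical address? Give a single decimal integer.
Answer: 1425

Derivation:
vaddr = 497 = 0b111110001
Split: l1_idx=3, l2_idx=3, offset=17
L1[3] = 1
L2[1][3] = 44
paddr = 44 * 32 + 17 = 1425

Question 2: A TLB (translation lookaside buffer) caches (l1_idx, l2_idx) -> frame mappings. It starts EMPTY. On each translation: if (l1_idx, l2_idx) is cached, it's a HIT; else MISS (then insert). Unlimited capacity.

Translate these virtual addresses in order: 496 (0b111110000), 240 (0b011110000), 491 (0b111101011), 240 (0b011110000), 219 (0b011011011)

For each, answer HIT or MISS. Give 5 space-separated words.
vaddr=496: (3,3) not in TLB -> MISS, insert
vaddr=240: (1,3) not in TLB -> MISS, insert
vaddr=491: (3,3) in TLB -> HIT
vaddr=240: (1,3) in TLB -> HIT
vaddr=219: (1,2) not in TLB -> MISS, insert

Answer: MISS MISS HIT HIT MISS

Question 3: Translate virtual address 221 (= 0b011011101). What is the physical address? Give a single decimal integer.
Answer: 957

Derivation:
vaddr = 221 = 0b011011101
Split: l1_idx=1, l2_idx=2, offset=29
L1[1] = 0
L2[0][2] = 29
paddr = 29 * 32 + 29 = 957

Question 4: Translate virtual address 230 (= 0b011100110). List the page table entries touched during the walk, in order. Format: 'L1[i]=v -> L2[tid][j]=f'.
vaddr = 230 = 0b011100110
Split: l1_idx=1, l2_idx=3, offset=6

Answer: L1[1]=0 -> L2[0][3]=64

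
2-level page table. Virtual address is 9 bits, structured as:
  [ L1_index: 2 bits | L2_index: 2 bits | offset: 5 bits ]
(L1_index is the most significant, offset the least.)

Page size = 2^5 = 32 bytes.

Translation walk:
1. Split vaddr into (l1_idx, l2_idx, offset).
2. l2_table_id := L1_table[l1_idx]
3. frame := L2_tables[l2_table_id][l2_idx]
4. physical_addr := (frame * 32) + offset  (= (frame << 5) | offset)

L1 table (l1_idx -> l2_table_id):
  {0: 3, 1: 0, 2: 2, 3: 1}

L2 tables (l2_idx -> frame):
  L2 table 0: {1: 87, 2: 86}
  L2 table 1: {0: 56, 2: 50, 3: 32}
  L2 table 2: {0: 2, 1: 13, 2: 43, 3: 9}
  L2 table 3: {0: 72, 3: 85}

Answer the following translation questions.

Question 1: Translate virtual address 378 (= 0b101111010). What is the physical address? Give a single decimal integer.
vaddr = 378 = 0b101111010
Split: l1_idx=2, l2_idx=3, offset=26
L1[2] = 2
L2[2][3] = 9
paddr = 9 * 32 + 26 = 314

Answer: 314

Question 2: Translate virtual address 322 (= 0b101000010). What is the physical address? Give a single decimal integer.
vaddr = 322 = 0b101000010
Split: l1_idx=2, l2_idx=2, offset=2
L1[2] = 2
L2[2][2] = 43
paddr = 43 * 32 + 2 = 1378

Answer: 1378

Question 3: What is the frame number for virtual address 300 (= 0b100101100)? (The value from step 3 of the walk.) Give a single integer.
Answer: 13

Derivation:
vaddr = 300: l1_idx=2, l2_idx=1
L1[2] = 2; L2[2][1] = 13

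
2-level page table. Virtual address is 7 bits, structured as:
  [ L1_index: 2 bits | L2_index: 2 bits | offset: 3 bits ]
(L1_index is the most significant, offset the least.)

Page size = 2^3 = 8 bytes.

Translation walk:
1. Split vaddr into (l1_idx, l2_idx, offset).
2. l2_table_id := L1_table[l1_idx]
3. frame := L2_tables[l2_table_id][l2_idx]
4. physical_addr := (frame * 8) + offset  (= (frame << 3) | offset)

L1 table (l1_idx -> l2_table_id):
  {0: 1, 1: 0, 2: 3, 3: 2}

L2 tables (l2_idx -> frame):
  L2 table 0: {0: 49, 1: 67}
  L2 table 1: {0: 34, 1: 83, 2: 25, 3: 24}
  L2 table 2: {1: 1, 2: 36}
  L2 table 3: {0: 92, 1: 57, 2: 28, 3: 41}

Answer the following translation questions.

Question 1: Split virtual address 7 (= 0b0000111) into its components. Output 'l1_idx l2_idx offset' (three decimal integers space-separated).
Answer: 0 0 7

Derivation:
vaddr = 7 = 0b0000111
  top 2 bits -> l1_idx = 0
  next 2 bits -> l2_idx = 0
  bottom 3 bits -> offset = 7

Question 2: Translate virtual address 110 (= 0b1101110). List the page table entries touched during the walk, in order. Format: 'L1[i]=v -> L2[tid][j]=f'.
Answer: L1[3]=2 -> L2[2][1]=1

Derivation:
vaddr = 110 = 0b1101110
Split: l1_idx=3, l2_idx=1, offset=6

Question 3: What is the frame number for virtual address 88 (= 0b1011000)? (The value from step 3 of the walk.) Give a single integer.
vaddr = 88: l1_idx=2, l2_idx=3
L1[2] = 3; L2[3][3] = 41

Answer: 41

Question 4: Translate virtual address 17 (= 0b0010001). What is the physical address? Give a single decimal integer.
Answer: 201

Derivation:
vaddr = 17 = 0b0010001
Split: l1_idx=0, l2_idx=2, offset=1
L1[0] = 1
L2[1][2] = 25
paddr = 25 * 8 + 1 = 201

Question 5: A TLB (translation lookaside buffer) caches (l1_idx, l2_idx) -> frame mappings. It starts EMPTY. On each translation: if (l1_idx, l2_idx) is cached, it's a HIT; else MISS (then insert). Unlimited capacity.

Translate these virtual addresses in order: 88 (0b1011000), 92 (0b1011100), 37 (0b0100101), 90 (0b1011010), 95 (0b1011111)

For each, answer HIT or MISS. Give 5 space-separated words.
vaddr=88: (2,3) not in TLB -> MISS, insert
vaddr=92: (2,3) in TLB -> HIT
vaddr=37: (1,0) not in TLB -> MISS, insert
vaddr=90: (2,3) in TLB -> HIT
vaddr=95: (2,3) in TLB -> HIT

Answer: MISS HIT MISS HIT HIT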